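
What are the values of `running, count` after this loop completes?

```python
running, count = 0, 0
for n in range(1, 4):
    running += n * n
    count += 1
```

Sum of squares and count
`running, count` takes the values: (0, 0) → (1, 0) → (1, 1) → (5, 1) → (5, 2) → (14, 2) → (14, 3)

Answer: 14, 3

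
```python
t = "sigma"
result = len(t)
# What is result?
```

Trace:
`t = "sigma"` → t = 'sigma'
`result = len(t)` → result = 5
So result = 5

Answer: 5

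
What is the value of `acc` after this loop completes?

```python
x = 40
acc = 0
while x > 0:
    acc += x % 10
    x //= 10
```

Sum digits of 40
`acc` takes the values: 0 → 4

Answer: 4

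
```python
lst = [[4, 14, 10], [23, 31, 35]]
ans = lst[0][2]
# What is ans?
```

Trace:
`lst = [[4, 14, 10], [23, 31, 35]]` → lst = [[4, 14, 10], [23, 31, 35]]
`ans = lst[0][2]` → ans = 10
So ans = 10

Answer: 10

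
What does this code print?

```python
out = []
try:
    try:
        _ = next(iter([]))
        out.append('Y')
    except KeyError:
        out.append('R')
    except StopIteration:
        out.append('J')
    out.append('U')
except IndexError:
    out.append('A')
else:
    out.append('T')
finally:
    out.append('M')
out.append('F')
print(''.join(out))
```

Execution trace: 'J' (inner except StopIteration) → 'U' (try body, no exception) → 'T' (else) → 'M' (finally) → 'F' (after the try/except). Output: JUTMF

Answer: JUTMF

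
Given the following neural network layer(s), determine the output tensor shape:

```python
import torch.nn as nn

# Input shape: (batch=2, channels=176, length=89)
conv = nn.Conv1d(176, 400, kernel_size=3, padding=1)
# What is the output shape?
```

Input: (2, 176, 89) -> Output: (2, 400, 89)

Answer: (2, 400, 89)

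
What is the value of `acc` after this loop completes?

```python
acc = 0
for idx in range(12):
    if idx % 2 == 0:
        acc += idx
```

Sum of even numbers 0 to 11
`acc` takes the values: 0 → 2 → 6 → 12 → 20 → 30

Answer: 30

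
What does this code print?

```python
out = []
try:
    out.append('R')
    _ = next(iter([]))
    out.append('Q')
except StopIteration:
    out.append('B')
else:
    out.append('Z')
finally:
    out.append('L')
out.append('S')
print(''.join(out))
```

Execution trace: 'R' (try body) → 'B' (except StopIteration) → 'L' (finally) → 'S' (after the try/except). Output: RBLS

Answer: RBLS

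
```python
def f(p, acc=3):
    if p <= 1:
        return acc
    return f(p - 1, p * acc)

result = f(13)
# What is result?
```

Accumulator trace (n, acc): (13, 3) -> (12, 39) -> (11, 468) -> (10, 5148) -> (9, 51480) -> (8, 463320) -> (7, 3706560) -> (6, 25945920) -> (5, 155675520) -> (4, 778377600) -> (3, 3113510400) -> (2, 9340531200) -> (1, 18681062400) -> return 18681062400

Answer: 18681062400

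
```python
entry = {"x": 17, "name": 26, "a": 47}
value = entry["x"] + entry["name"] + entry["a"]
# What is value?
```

Trace:
`entry = {"x": 17, "name": 26, "a": 47}` → entry = {'x': 17, 'name': 26, 'a': 47}
`value = entry["x"] + entry["name"] + entry["a"]` → value = 90
So value = 90

Answer: 90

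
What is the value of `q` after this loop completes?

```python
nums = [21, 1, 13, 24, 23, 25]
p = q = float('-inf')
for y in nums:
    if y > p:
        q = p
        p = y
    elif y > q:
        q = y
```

Second largest (with repeats) in [21, 1, 13, 24, 23, 25]
`q` takes the values: -inf → 1 → 13 → 21 → 23 → 24

Answer: 24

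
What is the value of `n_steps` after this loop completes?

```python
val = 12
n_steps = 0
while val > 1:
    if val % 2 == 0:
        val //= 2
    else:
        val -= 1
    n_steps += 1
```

Steps to reduce 12 to 1
`n_steps` takes the values: 0 → 1 → 2 → 3 → 4

Answer: 4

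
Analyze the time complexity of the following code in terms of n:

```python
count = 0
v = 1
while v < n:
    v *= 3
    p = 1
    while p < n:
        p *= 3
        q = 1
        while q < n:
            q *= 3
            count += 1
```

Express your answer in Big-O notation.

Each loop level contributes: log n × log n × log n. Multiplying the contributions gives O(log^3 n).

Answer: O(log^3 n)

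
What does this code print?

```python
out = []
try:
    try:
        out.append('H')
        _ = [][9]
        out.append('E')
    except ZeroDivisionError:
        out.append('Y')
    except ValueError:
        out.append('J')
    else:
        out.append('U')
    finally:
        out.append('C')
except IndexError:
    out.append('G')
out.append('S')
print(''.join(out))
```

Execution trace: 'H' (try body) → 'C' (finally) → 'G' (outer except IndexError) → 'S' (after the try/except). Output: HCGS

Answer: HCGS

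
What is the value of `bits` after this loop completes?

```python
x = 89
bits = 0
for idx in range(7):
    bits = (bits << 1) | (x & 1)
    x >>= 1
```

Reverse lowest 7 bits of 89
`bits` takes the values: 0 → 1 → 2 → 4 → 9 → 19 → 38 → 77

Answer: 77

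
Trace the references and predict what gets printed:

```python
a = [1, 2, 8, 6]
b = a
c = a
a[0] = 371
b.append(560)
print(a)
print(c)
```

Key concept: multiple aliases.
Step by step:
`a = [1, 2, 8, 6]` → a = [1, 2, 8, 6]
`b = a` → b = [1, 2, 8, 6] (same object as a)
`c = a` → c = [1, 2, 8, 6] (same object as a, b)
`a[0] = 371` → a = [371, 2, 8, 6] (same object as b, c); b = [371, 2, 8, 6] (same object as a, c); c = [371, 2, 8, 6] (same object as a, b)
`b.append(560)` → a = [371, 2, 8, 6, 560] (same object as b, c); b = [371, 2, 8, 6, 560] (same object as a, c); c = [371, 2, 8, 6, 560] (same object as a, b)
`print(a)` → prints [371, 2, 8, 6, 560]
`print(c)` → prints [371, 2, 8, 6, 560]

Answer:
[371, 2, 8, 6, 560]
[371, 2, 8, 6, 560]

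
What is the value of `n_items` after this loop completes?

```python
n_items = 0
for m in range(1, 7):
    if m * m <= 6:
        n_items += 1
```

Count numbers where m² ≤ 6
`n_items` takes the values: 0 → 1 → 2

Answer: 2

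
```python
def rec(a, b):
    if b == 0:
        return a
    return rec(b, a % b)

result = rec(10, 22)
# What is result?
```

rec(10, 22) -> rec(22, 10) -> rec(10, 2) -> rec(2, 0) -> 2

Answer: 2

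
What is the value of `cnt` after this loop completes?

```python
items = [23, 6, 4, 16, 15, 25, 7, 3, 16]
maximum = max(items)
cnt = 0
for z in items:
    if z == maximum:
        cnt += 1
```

Count of max value 25 in [23, 6, 4, 16, 15, 25, 7, 3, 16]
`cnt` takes the values: 0 → 1

Answer: 1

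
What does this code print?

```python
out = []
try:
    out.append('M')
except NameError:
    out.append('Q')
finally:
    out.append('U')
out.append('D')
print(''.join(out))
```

Execution trace: 'M' (try body, no exception) → 'U' (finally) → 'D' (after the try/except). Output: MUD

Answer: MUD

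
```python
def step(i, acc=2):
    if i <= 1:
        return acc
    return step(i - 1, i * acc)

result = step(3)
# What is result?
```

Accumulator trace (n, acc): (3, 2) -> (2, 6) -> (1, 12) -> return 12

Answer: 12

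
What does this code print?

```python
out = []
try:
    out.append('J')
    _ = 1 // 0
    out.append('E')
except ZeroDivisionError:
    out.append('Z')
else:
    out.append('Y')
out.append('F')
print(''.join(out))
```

Execution trace: 'J' (try body) → 'Z' (except ZeroDivisionError) → 'F' (after the try/except). Output: JZF

Answer: JZF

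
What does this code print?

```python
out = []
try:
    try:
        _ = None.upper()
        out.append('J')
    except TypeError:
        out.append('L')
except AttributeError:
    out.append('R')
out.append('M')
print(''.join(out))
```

Execution trace: 'R' (outer except AttributeError) → 'M' (after the try/except). Output: RM

Answer: RM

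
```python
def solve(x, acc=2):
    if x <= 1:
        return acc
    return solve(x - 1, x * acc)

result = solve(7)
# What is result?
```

Accumulator trace (n, acc): (7, 2) -> (6, 14) -> (5, 84) -> (4, 420) -> (3, 1680) -> (2, 5040) -> (1, 10080) -> return 10080

Answer: 10080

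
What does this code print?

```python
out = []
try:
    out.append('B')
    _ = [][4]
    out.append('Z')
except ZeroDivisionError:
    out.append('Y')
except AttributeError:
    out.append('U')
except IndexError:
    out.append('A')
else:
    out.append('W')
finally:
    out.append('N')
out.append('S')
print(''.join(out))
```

Execution trace: 'B' (try body) → 'A' (except IndexError) → 'N' (finally) → 'S' (after the try/except). Output: BANS

Answer: BANS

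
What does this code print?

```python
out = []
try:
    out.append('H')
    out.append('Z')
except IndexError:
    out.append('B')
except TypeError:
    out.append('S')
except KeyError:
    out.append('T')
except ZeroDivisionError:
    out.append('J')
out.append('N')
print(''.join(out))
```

Execution trace: 'H' (try body) → 'Z' (try body, no exception) → 'N' (after the try/except). Output: HZN

Answer: HZN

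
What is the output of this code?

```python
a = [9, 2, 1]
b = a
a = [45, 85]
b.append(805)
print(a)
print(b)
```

Key concept: rebinding vs mutation: a is rebound to a new list, b still points at the original.
Step by step:
`a = [9, 2, 1]` → a = [9, 2, 1]
`b = a` → b = [9, 2, 1] (same object as a)
`a = [45, 85]` → a = [45, 85]
`b.append(805)` → b = [9, 2, 1, 805]
`print(a)` → prints [45, 85]
`print(b)` → prints [9, 2, 1, 805]

Answer:
[45, 85]
[9, 2, 1, 805]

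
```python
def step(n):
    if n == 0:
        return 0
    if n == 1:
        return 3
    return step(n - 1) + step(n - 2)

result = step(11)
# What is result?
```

Build up from base cases: step(0)=0, step(1)=3, step(2)=3, step(3)=6, step(4)=9, step(5)=15, step(6)=24, ..., step(11)=267

Answer: 267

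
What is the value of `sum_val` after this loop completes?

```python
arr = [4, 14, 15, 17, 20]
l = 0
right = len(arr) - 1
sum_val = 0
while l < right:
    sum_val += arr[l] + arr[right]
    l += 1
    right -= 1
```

Sum of pairs from ends
`sum_val` takes the values: 0 → 24 → 55

Answer: 55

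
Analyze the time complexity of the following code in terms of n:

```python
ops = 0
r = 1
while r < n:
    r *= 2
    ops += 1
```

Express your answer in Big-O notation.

Each loop level contributes: log n. Multiplying the contributions gives O(log n).

Answer: O(log n)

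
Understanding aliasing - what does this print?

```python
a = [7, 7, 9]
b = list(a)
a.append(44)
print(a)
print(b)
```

Key concept: list() constructor creates copy.
Step by step:
`a = [7, 7, 9]` → a = [7, 7, 9]
`b = list(a)` → b = [7, 7, 9]
`a.append(44)` → a = [7, 7, 9, 44]
`print(a)` → prints [7, 7, 9, 44]
`print(b)` → prints [7, 7, 9]

Answer:
[7, 7, 9, 44]
[7, 7, 9]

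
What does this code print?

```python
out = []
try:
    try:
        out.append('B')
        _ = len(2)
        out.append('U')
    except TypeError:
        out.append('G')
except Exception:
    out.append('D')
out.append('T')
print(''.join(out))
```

Execution trace: 'B' (inner try body) → 'G' (inner except TypeError) → 'T' (after the try/except). Output: BGT

Answer: BGT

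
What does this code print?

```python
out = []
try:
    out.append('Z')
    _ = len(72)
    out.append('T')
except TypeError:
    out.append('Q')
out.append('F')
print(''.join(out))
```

Execution trace: 'Z' (try body) → 'Q' (except TypeError) → 'F' (after the try/except). Output: ZQF

Answer: ZQF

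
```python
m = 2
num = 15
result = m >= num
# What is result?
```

Trace:
`m = 2` → m = 2
`num = 15` → num = 15
`result = m >= num` → result = False
So result = False

Answer: False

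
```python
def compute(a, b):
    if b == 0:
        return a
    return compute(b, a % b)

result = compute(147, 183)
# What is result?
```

compute(147, 183) -> compute(183, 147) -> compute(147, 36) -> compute(36, 3) -> compute(3, 0) -> 3

Answer: 3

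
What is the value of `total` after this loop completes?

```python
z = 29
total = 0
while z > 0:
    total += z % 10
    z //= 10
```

Sum digits of 29
`total` takes the values: 0 → 9 → 11

Answer: 11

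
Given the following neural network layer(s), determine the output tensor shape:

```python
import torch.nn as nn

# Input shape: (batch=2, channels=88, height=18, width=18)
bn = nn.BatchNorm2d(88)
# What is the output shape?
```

Input: (2, 88, 18, 18) -> Output: (2, 88, 18, 18)

Answer: (2, 88, 18, 18)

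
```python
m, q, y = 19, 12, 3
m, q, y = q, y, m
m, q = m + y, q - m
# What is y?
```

Trace:
`m, q, y = 19, 12, 3` → m = 19; q = 12; y = 3
`m, q, y = q, y, m` → m = 12; q = 3; y = 19
`m, q = m + y, q - m` → m = 31; q = -9
So y = 19

Answer: 19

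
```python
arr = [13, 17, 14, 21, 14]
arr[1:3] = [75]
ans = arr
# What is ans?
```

Trace:
`arr = [13, 17, 14, 21, 14]` → arr = [13, 17, 14, 21, 14]
`arr[1:3] = [75]` → arr = [13, 75, 21, 14]
`ans = arr` → ans = [13, 75, 21, 14]
So ans = [13, 75, 21, 14]

Answer: [13, 75, 21, 14]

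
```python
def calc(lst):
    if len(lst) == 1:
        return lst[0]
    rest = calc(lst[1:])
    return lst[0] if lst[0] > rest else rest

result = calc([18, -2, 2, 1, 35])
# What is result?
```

Recursive max over [18, -2, 2, 1, 35] = 35

Answer: 35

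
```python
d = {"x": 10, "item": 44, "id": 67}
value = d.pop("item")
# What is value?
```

Trace:
`d = {"x": 10, "item": 44, "id": 67}` → d = {'x': 10, 'item': 44, 'id': 67}
`value = d.pop("item")` → d = {'x': 10, 'id': 67}; value = 44
So value = 44

Answer: 44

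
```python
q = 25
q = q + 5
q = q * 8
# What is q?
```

Trace:
`q = 25` → q = 25
`q = q + 5` → q = 30
`q = q * 8` → q = 240
So q = 240

Answer: 240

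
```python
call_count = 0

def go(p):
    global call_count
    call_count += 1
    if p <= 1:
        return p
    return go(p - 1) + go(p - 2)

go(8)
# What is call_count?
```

Calls(p) = 1 + Calls(p-1) + Calls(p-2); Calls(0)=Calls(1)=1. For p=8 this gives 67.

Answer: 67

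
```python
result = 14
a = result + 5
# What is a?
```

Trace:
`result = 14` → result = 14
`a = result + 5` → a = 19
So a = 19

Answer: 19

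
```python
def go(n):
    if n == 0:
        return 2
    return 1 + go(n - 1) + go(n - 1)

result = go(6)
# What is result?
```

go(n) = 1 + 2·go(n-1), go(0)=2. Closed form: (2+1)·2^6 - 1 = 191.

Answer: 191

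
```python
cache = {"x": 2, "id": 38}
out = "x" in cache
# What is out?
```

Trace:
`cache = {"x": 2, "id": 38}` → cache = {'x': 2, 'id': 38}
`out = "x" in cache` → out = True
So out = True

Answer: True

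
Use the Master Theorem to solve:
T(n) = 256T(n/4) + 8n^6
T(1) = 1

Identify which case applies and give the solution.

a=256, b=4, f(n)=8n^6. log_4(256) = 4. Since c=6 > 4 and the regularity condition holds (256(n/4)^6 = (256/4^6)n^6 with 256/4^6 < 1), Case 3 applies: T(n) = Θ(f(n)) = O(n^6).

Answer: O(n^6) - Case 3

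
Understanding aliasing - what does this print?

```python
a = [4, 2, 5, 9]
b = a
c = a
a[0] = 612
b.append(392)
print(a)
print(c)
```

Key concept: multiple aliases.
Step by step:
`a = [4, 2, 5, 9]` → a = [4, 2, 5, 9]
`b = a` → b = [4, 2, 5, 9] (same object as a)
`c = a` → c = [4, 2, 5, 9] (same object as a, b)
`a[0] = 612` → a = [612, 2, 5, 9] (same object as b, c); b = [612, 2, 5, 9] (same object as a, c); c = [612, 2, 5, 9] (same object as a, b)
`b.append(392)` → a = [612, 2, 5, 9, 392] (same object as b, c); b = [612, 2, 5, 9, 392] (same object as a, c); c = [612, 2, 5, 9, 392] (same object as a, b)
`print(a)` → prints [612, 2, 5, 9, 392]
`print(c)` → prints [612, 2, 5, 9, 392]

Answer:
[612, 2, 5, 9, 392]
[612, 2, 5, 9, 392]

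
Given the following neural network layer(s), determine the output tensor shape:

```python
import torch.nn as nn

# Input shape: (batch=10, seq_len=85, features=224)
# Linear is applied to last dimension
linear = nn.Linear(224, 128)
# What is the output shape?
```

Input: (10, 85, 224) -> Output: (10, 85, 128)

Answer: (10, 85, 128)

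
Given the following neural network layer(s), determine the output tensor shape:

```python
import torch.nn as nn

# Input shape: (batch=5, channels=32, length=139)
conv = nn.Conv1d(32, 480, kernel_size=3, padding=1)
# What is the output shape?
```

Input: (5, 32, 139) -> Output: (5, 480, 139)

Answer: (5, 480, 139)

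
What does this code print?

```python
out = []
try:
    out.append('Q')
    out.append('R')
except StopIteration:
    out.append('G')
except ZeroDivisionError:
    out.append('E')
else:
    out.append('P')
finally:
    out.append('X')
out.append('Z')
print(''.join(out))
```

Execution trace: 'Q' (try body) → 'R' (try body, no exception) → 'P' (else) → 'X' (finally) → 'Z' (after the try/except). Output: QRPXZ

Answer: QRPXZ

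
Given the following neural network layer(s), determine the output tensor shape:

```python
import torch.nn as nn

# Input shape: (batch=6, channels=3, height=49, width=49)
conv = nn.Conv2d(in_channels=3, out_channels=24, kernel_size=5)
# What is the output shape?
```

Input: (6, 3, 49, 49) -> Output: (6, 24, 45, 45)

Answer: (6, 24, 45, 45)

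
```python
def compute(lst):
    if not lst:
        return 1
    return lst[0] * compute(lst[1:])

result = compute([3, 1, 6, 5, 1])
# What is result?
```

Product over [3, 1, 6, 5, 1] = 3 * 1 * 6 * 5 * 1 = 90

Answer: 90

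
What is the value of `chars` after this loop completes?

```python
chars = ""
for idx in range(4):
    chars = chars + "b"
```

Repeat 'b' 4 times
`chars` takes the values: "" → "b" → "bb" → "bbb" → "bbbb"

Answer: "bbbb"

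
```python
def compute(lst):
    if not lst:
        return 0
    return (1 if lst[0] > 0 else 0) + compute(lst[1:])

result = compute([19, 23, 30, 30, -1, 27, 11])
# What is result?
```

Count of positive elements in [19, 23, 30, 30, -1, 27, 11] = 6

Answer: 6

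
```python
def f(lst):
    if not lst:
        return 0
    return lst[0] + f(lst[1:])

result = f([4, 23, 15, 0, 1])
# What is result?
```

4 + 23 + 15 + 0 + 1 + 0 = 43

Answer: 43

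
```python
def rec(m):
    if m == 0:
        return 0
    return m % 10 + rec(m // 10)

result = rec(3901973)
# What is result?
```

Sum of digits of 3901973: 3 + 7 + 9 + 1 + 0 + 9 + 3 = 32

Answer: 32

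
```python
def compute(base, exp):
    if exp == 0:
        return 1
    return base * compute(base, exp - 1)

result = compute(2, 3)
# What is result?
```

compute(2, 3) = 2 * 2 * 2 = 8

Answer: 8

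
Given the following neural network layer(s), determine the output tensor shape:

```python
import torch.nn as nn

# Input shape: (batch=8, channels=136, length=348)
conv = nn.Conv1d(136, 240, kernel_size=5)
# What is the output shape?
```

Input: (8, 136, 348) -> Output: (8, 240, 344)

Answer: (8, 240, 344)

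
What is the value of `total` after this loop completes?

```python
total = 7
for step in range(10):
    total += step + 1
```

Start at 7, add 1 to 10 = 62
`total` takes the values: 7 → 8 → 10 → 13 → 17 → 22 → 28 → 35 → 43 → 52 → 62

Answer: 62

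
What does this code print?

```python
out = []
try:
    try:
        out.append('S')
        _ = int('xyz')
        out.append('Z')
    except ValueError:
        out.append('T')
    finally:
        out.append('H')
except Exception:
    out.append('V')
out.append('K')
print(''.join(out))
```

Execution trace: 'S' (inner try body) → 'T' (inner except ValueError) → 'H' (inner finally) → 'K' (after the try/except). Output: STHK

Answer: STHK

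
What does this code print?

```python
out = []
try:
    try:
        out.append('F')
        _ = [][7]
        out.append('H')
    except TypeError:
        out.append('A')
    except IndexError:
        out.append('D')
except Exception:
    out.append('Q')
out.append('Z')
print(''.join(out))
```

Execution trace: 'F' (inner try body) → 'D' (inner except IndexError) → 'Z' (after the try/except). Output: FDZ

Answer: FDZ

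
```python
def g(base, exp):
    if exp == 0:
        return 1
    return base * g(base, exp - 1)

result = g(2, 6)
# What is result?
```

g(2, 6) = 2 * 2 * 2 * 2 * 2 * 2 = 64

Answer: 64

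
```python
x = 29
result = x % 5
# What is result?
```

Trace:
`x = 29` → x = 29
`result = x % 5` → result = 4
So result = 4

Answer: 4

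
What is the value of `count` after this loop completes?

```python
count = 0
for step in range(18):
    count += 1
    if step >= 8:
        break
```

Loop breaks when step reaches 8, count is 9
`count` takes the values: 0 → 1 → 2 → 3 → 4 → 5 → 6 → 7 → 8 → 9

Answer: 9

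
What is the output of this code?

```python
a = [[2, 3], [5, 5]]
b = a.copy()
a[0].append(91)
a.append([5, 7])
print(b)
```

Key concept: shallow copy with nested lists.
Step by step:
`a = [[2, 3], [5, 5]]` → a = [[2, 3], [5, 5]]
`b = a.copy()` → b = [[2, 3], [5, 5]]
`a[0].append(91)` → a = [[2, 3, 91], [5, 5]]; b = [[2, 3, 91], [5, 5]]
`a.append([5, 7])` → a = [[2, 3, 91], [5, 5], [5, 7]]
`print(b)` → prints [[2, 3, 91], [5, 5]]

Answer: [[2, 3, 91], [5, 5]]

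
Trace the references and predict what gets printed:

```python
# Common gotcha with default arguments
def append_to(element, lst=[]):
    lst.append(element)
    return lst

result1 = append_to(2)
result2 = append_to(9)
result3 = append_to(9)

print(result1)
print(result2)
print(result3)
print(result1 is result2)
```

Key concept: mutable default argument gotcha.
Step by step:
`result1 = append_to(2)` → result1 = [2]
`result2 = append_to(9)` → result1 = [2, 9] (same object as result2); result2 = [2, 9] (same object as result1)
`result3 = append_to(9)` → result1 = [2, 9, 9] (same object as result2, result3); result2 = [2, 9, 9] (same object as result1, result3); result3 = [2, 9, 9] (same object as result1, result2)
`print(result1)` → prints [2, 9, 9]
`print(result2)` → prints [2, 9, 9]
`print(result3)` → prints [2, 9, 9]
`print(result1 is result2)` → prints True

Answer:
[2, 9, 9]
[2, 9, 9]
[2, 9, 9]
True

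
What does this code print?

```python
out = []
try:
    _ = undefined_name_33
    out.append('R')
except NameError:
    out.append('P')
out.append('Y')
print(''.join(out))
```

Execution trace: 'P' (except NameError) → 'Y' (after the try/except). Output: PY

Answer: PY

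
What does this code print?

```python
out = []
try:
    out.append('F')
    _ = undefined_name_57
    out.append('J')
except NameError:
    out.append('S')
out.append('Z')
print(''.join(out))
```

Execution trace: 'F' (try body) → 'S' (except NameError) → 'Z' (after the try/except). Output: FSZ

Answer: FSZ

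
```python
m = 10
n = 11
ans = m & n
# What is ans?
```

Trace:
`m = 10` → m = 10
`n = 11` → n = 11
`ans = m & n` → ans = 10
So ans = 10

Answer: 10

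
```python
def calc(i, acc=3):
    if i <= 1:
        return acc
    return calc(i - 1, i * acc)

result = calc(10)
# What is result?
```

Accumulator trace (n, acc): (10, 3) -> (9, 30) -> (8, 270) -> (7, 2160) -> (6, 15120) -> (5, 90720) -> (4, 453600) -> (3, 1814400) -> (2, 5443200) -> (1, 10886400) -> return 10886400

Answer: 10886400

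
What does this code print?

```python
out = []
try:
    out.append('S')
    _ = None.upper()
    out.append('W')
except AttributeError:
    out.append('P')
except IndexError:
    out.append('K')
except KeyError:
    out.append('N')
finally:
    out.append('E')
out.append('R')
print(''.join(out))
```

Execution trace: 'S' (try body) → 'P' (except AttributeError) → 'E' (finally) → 'R' (after the try/except). Output: SPER

Answer: SPER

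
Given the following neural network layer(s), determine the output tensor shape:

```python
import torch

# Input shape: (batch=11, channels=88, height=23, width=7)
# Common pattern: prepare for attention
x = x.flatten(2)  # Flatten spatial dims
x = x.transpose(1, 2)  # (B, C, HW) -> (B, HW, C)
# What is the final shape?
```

Input: (11, 88, 23, 7) -> after flatten(2): (11, 88, 161) -> Output: (11, 161, 88)

Answer: (11, 161, 88)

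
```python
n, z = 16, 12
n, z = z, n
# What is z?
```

Trace:
`n, z = 16, 12` → n = 16; z = 12
`n, z = z, n` → n = 12; z = 16
So z = 16

Answer: 16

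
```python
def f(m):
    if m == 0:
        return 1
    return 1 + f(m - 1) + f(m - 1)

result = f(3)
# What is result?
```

f(m) = 1 + 2·f(m-1), f(0)=1. Closed form: (1+1)·2^3 - 1 = 15.

Answer: 15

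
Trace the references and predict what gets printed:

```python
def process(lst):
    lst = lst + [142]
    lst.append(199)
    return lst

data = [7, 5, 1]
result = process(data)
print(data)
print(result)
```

Key concept: rebinding parameter vs mutation.
Step by step:
`data = [7, 5, 1]` → data = [7, 5, 1]
`result = process(data)` → result = [7, 5, 1, 142, 199]
`print(data)` → prints [7, 5, 1]
`print(result)` → prints [7, 5, 1, 142, 199]

Answer:
[7, 5, 1]
[7, 5, 1, 142, 199]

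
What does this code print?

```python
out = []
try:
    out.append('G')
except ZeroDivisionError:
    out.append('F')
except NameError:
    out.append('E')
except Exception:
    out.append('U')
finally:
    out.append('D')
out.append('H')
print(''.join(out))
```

Execution trace: 'G' (try body, no exception) → 'D' (finally) → 'H' (after the try/except). Output: GDH

Answer: GDH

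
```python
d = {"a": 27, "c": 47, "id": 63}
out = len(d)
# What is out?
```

Trace:
`d = {"a": 27, "c": 47, "id": 63}` → d = {'a': 27, 'c': 47, 'id': 63}
`out = len(d)` → out = 3
So out = 3

Answer: 3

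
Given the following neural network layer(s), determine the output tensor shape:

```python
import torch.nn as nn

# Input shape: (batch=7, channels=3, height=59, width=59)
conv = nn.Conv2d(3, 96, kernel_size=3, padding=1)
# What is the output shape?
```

Input: (7, 3, 59, 59) -> Output: (7, 96, 59, 59)

Answer: (7, 96, 59, 59)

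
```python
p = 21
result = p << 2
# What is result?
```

Trace:
`p = 21` → p = 21
`result = p << 2` → result = 84
So result = 84

Answer: 84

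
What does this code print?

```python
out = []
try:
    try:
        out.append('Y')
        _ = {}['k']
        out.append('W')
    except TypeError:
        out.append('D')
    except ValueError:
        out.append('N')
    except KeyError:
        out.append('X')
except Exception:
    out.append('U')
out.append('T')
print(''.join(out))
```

Execution trace: 'Y' (inner try body) → 'X' (inner except KeyError) → 'T' (after the try/except). Output: YXT

Answer: YXT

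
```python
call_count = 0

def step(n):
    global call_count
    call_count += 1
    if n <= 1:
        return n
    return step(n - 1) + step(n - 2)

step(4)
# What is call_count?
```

Calls(n) = 1 + Calls(n-1) + Calls(n-2); Calls(0)=Calls(1)=1. For n=4 this gives 9.

Answer: 9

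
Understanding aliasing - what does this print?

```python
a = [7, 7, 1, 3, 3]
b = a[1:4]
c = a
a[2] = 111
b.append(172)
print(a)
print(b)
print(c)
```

Key concept: slice vs alias.
Step by step:
`a = [7, 7, 1, 3, 3]` → a = [7, 7, 1, 3, 3]
`b = a[1:4]` → b = [7, 1, 3]
`c = a` → c = [7, 7, 1, 3, 3] (same object as a)
`a[2] = 111` → a = [7, 7, 111, 3, 3] (same object as c); c = [7, 7, 111, 3, 3] (same object as a)
`b.append(172)` → b = [7, 1, 3, 172]
`print(a)` → prints [7, 7, 111, 3, 3]
`print(b)` → prints [7, 1, 3, 172]
`print(c)` → prints [7, 7, 111, 3, 3]

Answer:
[7, 7, 111, 3, 3]
[7, 1, 3, 172]
[7, 7, 111, 3, 3]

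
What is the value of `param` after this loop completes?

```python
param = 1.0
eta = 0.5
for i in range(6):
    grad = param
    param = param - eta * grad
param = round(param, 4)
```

Gradient descent: w = 1.0 * (1 - 0.5)^6
`param` takes the values: 1.0 → 0.5 → 0.25 → 0.125 → 0.0625 → 0.03125 → 0.015625 → 0.0156

Answer: 0.0156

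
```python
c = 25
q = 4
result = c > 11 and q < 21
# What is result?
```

Trace:
`c = 25` → c = 25
`q = 4` → q = 4
`result = c > 11 and q < 21` → result = True
So result = True

Answer: True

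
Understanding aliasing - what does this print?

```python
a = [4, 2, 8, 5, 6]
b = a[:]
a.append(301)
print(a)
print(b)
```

Key concept: slice [:] creates copy.
Step by step:
`a = [4, 2, 8, 5, 6]` → a = [4, 2, 8, 5, 6]
`b = a[:]` → b = [4, 2, 8, 5, 6]
`a.append(301)` → a = [4, 2, 8, 5, 6, 301]
`print(a)` → prints [4, 2, 8, 5, 6, 301]
`print(b)` → prints [4, 2, 8, 5, 6]

Answer:
[4, 2, 8, 5, 6, 301]
[4, 2, 8, 5, 6]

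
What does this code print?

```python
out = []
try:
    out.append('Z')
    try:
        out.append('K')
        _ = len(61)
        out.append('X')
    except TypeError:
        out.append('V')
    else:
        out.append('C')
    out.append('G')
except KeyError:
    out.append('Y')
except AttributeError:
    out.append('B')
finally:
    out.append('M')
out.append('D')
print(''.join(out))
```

Execution trace: 'Z' (try body) → 'K' (inner try body) → 'V' (inner except TypeError) → 'G' (try body, no exception) → 'M' (finally) → 'D' (after the try/except). Output: ZKVGMD

Answer: ZKVGMD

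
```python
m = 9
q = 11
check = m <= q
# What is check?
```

Trace:
`m = 9` → m = 9
`q = 11` → q = 11
`check = m <= q` → check = True
So check = True

Answer: True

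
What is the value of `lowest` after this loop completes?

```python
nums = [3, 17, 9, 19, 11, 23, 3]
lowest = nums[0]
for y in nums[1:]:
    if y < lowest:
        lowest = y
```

Minimum of [3, 17, 9, 19, 11, 23, 3]
`lowest` takes the values: 3

Answer: 3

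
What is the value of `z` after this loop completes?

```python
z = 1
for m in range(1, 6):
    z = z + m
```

Start at 1, add 1 through 5
`z` takes the values: 1 → 2 → 4 → 7 → 11 → 16

Answer: 16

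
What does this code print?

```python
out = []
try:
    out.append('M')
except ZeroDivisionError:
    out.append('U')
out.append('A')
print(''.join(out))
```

Execution trace: 'M' (try body, no exception) → 'A' (after the try/except). Output: MA

Answer: MA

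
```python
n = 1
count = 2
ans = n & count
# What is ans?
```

Trace:
`n = 1` → n = 1
`count = 2` → count = 2
`ans = n & count` → ans = 0
So ans = 0

Answer: 0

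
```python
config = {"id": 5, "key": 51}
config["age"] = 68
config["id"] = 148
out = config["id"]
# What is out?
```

Trace:
`config = {"id": 5, "key": 51}` → config = {'id': 5, 'key': 51}
`config["age"] = 68` → config = {'id': 5, 'key': 51, 'age': 68}
`config["id"] = 148` → config = {'id': 148, 'key': 51, 'age': 68}
`out = config["id"]` → out = 148
So out = 148

Answer: 148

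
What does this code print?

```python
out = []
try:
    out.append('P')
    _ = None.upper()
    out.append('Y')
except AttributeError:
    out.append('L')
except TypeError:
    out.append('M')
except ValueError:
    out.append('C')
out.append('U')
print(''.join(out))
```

Execution trace: 'P' (try body) → 'L' (except AttributeError) → 'U' (after the try/except). Output: PLU

Answer: PLU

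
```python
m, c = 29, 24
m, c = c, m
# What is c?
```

Trace:
`m, c = 29, 24` → m = 29; c = 24
`m, c = c, m` → m = 24; c = 29
So c = 29

Answer: 29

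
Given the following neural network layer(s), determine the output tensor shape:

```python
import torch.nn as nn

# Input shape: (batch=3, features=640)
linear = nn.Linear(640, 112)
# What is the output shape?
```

Input: (3, 640) -> Output: (3, 112)

Answer: (3, 112)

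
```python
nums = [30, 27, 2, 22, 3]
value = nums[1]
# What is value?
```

Trace:
`nums = [30, 27, 2, 22, 3]` → nums = [30, 27, 2, 22, 3]
`value = nums[1]` → value = 27
So value = 27

Answer: 27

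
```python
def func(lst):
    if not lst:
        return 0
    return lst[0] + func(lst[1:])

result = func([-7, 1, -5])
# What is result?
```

(-7) + 1 + (-5) + 0 = -11

Answer: -11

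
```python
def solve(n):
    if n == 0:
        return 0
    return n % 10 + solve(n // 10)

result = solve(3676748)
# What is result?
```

Sum of digits of 3676748: 8 + 4 + 7 + 6 + 7 + 6 + 3 = 41

Answer: 41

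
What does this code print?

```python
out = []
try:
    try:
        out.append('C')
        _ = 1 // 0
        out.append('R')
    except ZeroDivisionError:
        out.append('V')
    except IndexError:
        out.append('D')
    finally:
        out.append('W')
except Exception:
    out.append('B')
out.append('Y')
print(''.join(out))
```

Execution trace: 'C' (inner try body) → 'V' (inner except ZeroDivisionError) → 'W' (inner finally) → 'Y' (after the try/except). Output: CVWY

Answer: CVWY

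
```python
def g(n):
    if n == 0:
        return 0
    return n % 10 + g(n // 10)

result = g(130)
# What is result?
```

Sum of digits of 130: 0 + 3 + 1 = 4

Answer: 4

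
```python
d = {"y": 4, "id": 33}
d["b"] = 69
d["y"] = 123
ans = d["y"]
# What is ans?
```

Trace:
`d = {"y": 4, "id": 33}` → d = {'y': 4, 'id': 33}
`d["b"] = 69` → d = {'y': 4, 'id': 33, 'b': 69}
`d["y"] = 123` → d = {'y': 123, 'id': 33, 'b': 69}
`ans = d["y"]` → ans = 123
So ans = 123

Answer: 123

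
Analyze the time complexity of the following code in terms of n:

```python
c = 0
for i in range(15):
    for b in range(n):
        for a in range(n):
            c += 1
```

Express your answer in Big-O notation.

Each loop level contributes: 1 × n × n. Multiplying the contributions gives O(n^2).

Answer: O(n^2)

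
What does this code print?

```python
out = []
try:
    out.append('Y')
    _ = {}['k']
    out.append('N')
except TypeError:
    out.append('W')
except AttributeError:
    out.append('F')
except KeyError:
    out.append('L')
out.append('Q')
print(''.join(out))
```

Execution trace: 'Y' (try body) → 'L' (except KeyError) → 'Q' (after the try/except). Output: YLQ

Answer: YLQ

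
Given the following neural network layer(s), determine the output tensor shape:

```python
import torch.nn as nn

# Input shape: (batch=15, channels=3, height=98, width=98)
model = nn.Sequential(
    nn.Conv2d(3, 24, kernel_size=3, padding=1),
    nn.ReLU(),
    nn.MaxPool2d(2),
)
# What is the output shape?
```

Input: (15, 3, 98, 98) -> after Conv2d: (15, 24, 98, 98) -> after ReLU: (15, 24, 98, 98) -> Output: (15, 24, 49, 49)

Answer: (15, 24, 49, 49)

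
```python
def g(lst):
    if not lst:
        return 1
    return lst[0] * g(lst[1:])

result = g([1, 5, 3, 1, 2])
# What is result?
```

Product over [1, 5, 3, 1, 2] = 1 * 5 * 3 * 1 * 2 = 30

Answer: 30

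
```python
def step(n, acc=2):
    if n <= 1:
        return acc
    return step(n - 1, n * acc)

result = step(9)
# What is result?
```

Accumulator trace (n, acc): (9, 2) -> (8, 18) -> (7, 144) -> (6, 1008) -> (5, 6048) -> (4, 30240) -> (3, 120960) -> (2, 362880) -> (1, 725760) -> return 725760

Answer: 725760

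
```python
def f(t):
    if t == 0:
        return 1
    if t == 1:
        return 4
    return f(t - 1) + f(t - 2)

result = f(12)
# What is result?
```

Build up from base cases: f(0)=1, f(1)=4, f(2)=5, f(3)=9, f(4)=14, f(5)=23, f(6)=37, ..., f(12)=665

Answer: 665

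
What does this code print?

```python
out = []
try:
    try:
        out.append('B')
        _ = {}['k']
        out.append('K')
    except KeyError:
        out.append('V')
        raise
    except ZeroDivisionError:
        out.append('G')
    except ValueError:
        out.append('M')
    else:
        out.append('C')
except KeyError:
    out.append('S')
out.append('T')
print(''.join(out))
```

Execution trace: 'B' (inner try body) → 'V' (inner except KeyError) → 'S' (outer except KeyError) → 'T' (after the try/except). Output: BVST

Answer: BVST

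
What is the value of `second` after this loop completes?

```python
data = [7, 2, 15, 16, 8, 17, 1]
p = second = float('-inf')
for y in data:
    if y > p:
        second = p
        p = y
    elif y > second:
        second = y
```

Second largest (with repeats) in [7, 2, 15, 16, 8, 17, 1]
`second` takes the values: -inf → 2 → 7 → 15 → 16

Answer: 16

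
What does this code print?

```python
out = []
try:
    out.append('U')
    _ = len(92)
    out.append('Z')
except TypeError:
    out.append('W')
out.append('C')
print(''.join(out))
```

Execution trace: 'U' (try body) → 'W' (except TypeError) → 'C' (after the try/except). Output: UWC

Answer: UWC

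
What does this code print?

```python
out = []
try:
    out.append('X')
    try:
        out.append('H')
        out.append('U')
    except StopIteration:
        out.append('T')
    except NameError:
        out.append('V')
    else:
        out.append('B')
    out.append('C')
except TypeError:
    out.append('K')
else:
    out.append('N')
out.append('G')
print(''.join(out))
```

Execution trace: 'X' (try body) → 'H' (inner try body) → 'U' (inner try body, no exception) → 'B' (inner else) → 'C' (try body, no exception) → 'N' (else) → 'G' (after the try/except). Output: XHUBCNG

Answer: XHUBCNG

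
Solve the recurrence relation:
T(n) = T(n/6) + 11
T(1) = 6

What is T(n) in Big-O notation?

Each step divides n by 6 and adds 11. After log_6(n) steps we reach T(1)=6. So T(n) = 11·log_6(n) + 6 = O(log n).

Answer: O(log n)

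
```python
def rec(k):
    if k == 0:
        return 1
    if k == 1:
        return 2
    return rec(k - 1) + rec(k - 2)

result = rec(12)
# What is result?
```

Build up from base cases: rec(0)=1, rec(1)=2, rec(2)=3, rec(3)=5, rec(4)=8, rec(5)=13, rec(6)=21, ..., rec(12)=377

Answer: 377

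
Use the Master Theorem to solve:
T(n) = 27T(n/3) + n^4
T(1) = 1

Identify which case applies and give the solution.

a=27, b=3, f(n)=n^4. log_3(27) = 3. Since c=4 > 3 and the regularity condition holds (27(n/3)^4 = (27/3^4)n^4 with 27/3^4 < 1), Case 3 applies: T(n) = Θ(f(n)) = O(n^4).

Answer: O(n^4) - Case 3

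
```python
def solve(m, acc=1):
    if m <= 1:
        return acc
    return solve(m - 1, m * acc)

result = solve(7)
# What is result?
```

Accumulator trace (n, acc): (7, 1) -> (6, 7) -> (5, 42) -> (4, 210) -> (3, 840) -> (2, 2520) -> (1, 5040) -> return 5040

Answer: 5040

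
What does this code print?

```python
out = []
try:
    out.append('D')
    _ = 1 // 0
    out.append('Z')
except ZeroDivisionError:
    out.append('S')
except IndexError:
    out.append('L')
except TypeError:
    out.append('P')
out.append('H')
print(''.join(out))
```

Execution trace: 'D' (try body) → 'S' (except ZeroDivisionError) → 'H' (after the try/except). Output: DSH

Answer: DSH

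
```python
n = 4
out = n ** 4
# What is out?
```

Trace:
`n = 4` → n = 4
`out = n ** 4` → out = 256
So out = 256

Answer: 256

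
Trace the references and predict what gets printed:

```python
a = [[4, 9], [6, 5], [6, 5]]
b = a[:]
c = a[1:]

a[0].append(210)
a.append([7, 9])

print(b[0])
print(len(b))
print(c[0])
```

Key concept: slice with nested mutation.
Step by step:
`a = [[4, 9], [6, 5], [6, 5]]` → a = [[4, 9], [6, 5], [6, 5]]
`b = a[:]` → b = [[4, 9], [6, 5], [6, 5]]
`c = a[1:]` → c = [[6, 5], [6, 5]]
`a[0].append(210)` → a = [[4, 9, 210], [6, 5], [6, 5]]; b = [[4, 9, 210], [6, 5], [6, 5]]
`a.append([7, 9])` → a = [[4, 9, 210], [6, 5], [6, 5], [7, 9]]
`print(b[0])` → prints [4, 9, 210]
`print(len(b))` → prints 3
`print(c[0])` → prints [6, 5]

Answer:
[4, 9, 210]
3
[6, 5]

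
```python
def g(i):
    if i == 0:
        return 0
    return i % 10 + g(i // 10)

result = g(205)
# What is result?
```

Sum of digits of 205: 5 + 0 + 2 = 7

Answer: 7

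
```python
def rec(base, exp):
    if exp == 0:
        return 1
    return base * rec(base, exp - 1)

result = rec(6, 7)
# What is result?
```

rec(6, 7) = 6 * 6 * 6 * 6 * 6 * 6 * 6 = 279936

Answer: 279936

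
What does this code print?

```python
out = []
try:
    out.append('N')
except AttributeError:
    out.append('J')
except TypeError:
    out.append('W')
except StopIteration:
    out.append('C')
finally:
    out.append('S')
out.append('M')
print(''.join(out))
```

Execution trace: 'N' (try body, no exception) → 'S' (finally) → 'M' (after the try/except). Output: NSM

Answer: NSM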